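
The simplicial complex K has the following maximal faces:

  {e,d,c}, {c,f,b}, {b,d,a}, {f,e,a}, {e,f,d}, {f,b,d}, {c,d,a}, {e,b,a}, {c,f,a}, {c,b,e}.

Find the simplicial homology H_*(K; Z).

Fix the vertex order a < b < c < d < e < f and write every simplex with vertices in increasing order. Then dim K = 2 and the simplices of K are:

  0-simplices (6): a, b, c, d, e, f
  1-simplices (15): ab, ac, ad, ae, af, bc, bd, be, bf, cd, ce, cf, de, df, ef
  2-simplices (10): abd, abe, acd, acf, aef, bce, bcf, bdf, cde, def

giving chain groups C_0 ≅ Z^6, C_1 ≅ Z^15, C_2 ≅ Z^10.

∂_1: C_1 → C_0 maps an edge to its endpoints' difference, ∂[p,q] = q − p. For instance
  ∂ad = d − a.
The resulting 6×15 matrix has rank 5, and its Smith normal form has invariant factors (1,1,1,1,1).

The boundary map ∂_2: C_2 → C_1 sends each 2-simplex [p,q,r] to [q,r] − [p,r] + [p,q]. For instance
  ∂abd = bd − ad + ab,
  ∂aef = ef − af + ae.
The resulting 15×10 matrix has rank 10, and its Smith normal form has invariant factors (1,1,1,1,1,1,1,1,1,2).

Computing H_k = (kernel of ∂_k) / (image of ∂_{k+1}):

  H_0: rank C_0 − rank ∂_1 = 6 − 5 = 1, and the invariant factors of ∂_1 are all 1, so H_0 ≅ Z.
  H_1: rank ker ∂_1 − rank ∂_2 = (15 − 5) − 10 = 0, and ∂_2 has invariant factor 2 > 1, so H_1 ≅ Z/2.
  H_2: rank ker ∂_2 − rank ∂_3 = (10 − 10) − 0 = 0, and there is no ∂_3, so H_2 ≅ 0.

H_0 ≅ Z,  H_1 ≅ Z/2,  H_2 = 0.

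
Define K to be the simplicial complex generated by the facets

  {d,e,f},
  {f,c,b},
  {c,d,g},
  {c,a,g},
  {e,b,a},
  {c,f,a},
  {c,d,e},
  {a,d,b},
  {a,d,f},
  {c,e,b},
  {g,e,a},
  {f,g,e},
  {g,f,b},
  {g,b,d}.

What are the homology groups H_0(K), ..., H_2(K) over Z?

Take the total order a < b < c < d < e < f < g on the vertex set. Then K (dimension 2) consists of the simplices:

  0-simplices (7): a, b, c, d, e, f, g
  1-simplices (21): ab, ac, ad, ae, af, ag, bc, bd, be, bf, bg, cd, ce, cf, cg, de, df, dg, ef, eg, fg
  2-simplices (14): abd, abe, acf, acg, adf, aeg, bce, bcf, bdg, bfg, cde, cdg, def, efg

so the chain groups are C_0 ≅ Z^7, C_1 ≅ Z^21, C_2 ≅ Z^14.

Boundary ∂_1: C_1 → C_0 is given by ∂[p,q] = [q] − [p].
The resulting 7×21 matrix has rank 6, and its Smith normal form has invariant factors (1,1,1,1,1,1).

Boundary ∂_2: C_2 → C_1 acts by ∂[p,q,r] = [q,r] − [p,r] + [p,q]. For instance
  ∂abd = bd − ad + ab,
  ∂efg = fg − eg + ef.
As a 21×14 matrix over Z this has rank 13, with invariant factors (1,1,1,1,1,1,1,1,1,1,1,1,1).

Reading off H_k = ker ∂_k / im ∂_{k+1}:

  H_0: rank C_0 − rank ∂_1 = 7 − 6 = 1, and the invariant factors of ∂_1 are all 1, so H_0 ≅ Z.
  H_1: rank ker ∂_1 − rank ∂_2 = (21 − 6) − 13 = 2, and the invariant factors of ∂_2 are all 1, so H_1 ≅ Z^2.
  H_2: rank ker ∂_2 − rank ∂_3 = (14 − 13) − 0 = 1, and there is no ∂_3, so H_2 ≅ Z.

H_0 ≅ Z,  H_1 ≅ Z^2,  H_2 ≅ Z.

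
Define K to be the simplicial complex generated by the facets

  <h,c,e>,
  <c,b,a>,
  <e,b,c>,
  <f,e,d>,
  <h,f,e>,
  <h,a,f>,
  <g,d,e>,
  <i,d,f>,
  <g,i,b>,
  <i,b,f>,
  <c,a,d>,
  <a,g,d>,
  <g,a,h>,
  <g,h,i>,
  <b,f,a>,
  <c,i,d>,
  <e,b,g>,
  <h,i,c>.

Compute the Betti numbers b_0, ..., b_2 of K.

b_0 = 1, b_1 = 2, b_2 = 1.

K has 9 vertices, 27 edges, 18 triangles.
rank ∂_0 = 0, rank ∂_1 = 8 ⇒ b_0 = 9 − 0 − 8 = 1; all invariant factors of ∂_1 are 1 so no torsion. So H_0 = Z.
rank ∂_1 = 8, rank ∂_2 = 17 ⇒ b_1 = 27 − 8 − 17 = 2; all invariant factors of ∂_2 are 1 so no torsion. So H_1 = Z^2.
rank ∂_2 = 17, rank ∂_3 = 0 ⇒ b_2 = 18 − 17 − 0 = 1. So H_2 = Z.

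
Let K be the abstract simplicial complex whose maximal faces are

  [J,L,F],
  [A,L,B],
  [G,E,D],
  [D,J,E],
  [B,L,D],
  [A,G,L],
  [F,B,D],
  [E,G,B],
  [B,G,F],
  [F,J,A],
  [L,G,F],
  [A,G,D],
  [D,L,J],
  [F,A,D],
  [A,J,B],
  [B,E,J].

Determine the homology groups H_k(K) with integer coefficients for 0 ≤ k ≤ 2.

H_0 ≅ Z,  H_1 ≅ Z^2,  H_2 ≅ Z.

Take the total order A < B < D < E < F < G < J < L on the vertex set. Then K (dimension 2) consists of the simplices:

  0-simplices (8): A, B, D, E, F, G, J, L
  1-simplices (24): AB, AD, AF, AG, AJ, AL, BD, BE, BF, BG, BJ, BL, DE, DF, DG, DJ, DL, EG, EJ, FG, FJ, FL, GL, JL
  2-simplices (16): ABJ, ABL, ADF, ADG, AFJ, AGL, BDF, BDL, BEG, BEJ, BFG, DEG, DEJ, DJL, FGL, FJL

so the chain groups are C_0 ≅ Z^8, C_1 ≅ Z^24, C_2 ≅ Z^16.

The boundary map ∂_1: C_1 → C_0 sends each edge [p,q] (with p < q) to q − p. For instance
  ∂FG = G − F.
This gives a 8×24 integer matrix of rank 7; reducing to Smith normal form yields diagonal entries (1,1,1,1,1,1,1).

Boundary ∂_2: C_2 → C_1 acts by ∂[p,q,r] = [q,r] − [p,r] + [p,q]. For instance
  ∂FGL = GL − FL + FG,
  ∂BEJ = EJ − BJ + BE.
The resulting 24×16 matrix has rank 15, and its Smith normal form has invariant factors (1,1,1,1,1,1,1,1,1,1,1,1,1,1,1).

Computing H_k = (kernel of ∂_k) / (image of ∂_{k+1}):

  H_0: rank C_0 − rank ∂_1 = 8 − 7 = 1, and the invariant factors of ∂_1 are all 1, so H_0 = Z.
  H_1: rank ker ∂_1 − rank ∂_2 = (24 − 7) − 15 = 2, and the invariant factors of ∂_2 are all 1, so H_1 = Z^2.
  H_2: rank ker ∂_2 − rank ∂_3 = (16 − 15) − 0 = 1, and there is no ∂_3, so H_2 = Z.

As a check, the Euler characteristic is 8 − 24 + 16 = 0, which agrees with 1 − 2 + 1 = 0.
(K is a triangulation of the torus T^2.)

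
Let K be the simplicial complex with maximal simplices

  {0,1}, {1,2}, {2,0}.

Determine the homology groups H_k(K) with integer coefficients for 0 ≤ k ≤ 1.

Fix the vertex order 0 < 1 < 2 and write every simplex with vertices in increasing order. Then dim K = 1 and the simplices of K are:

  0-simplices (3): [0], [1], [2]
  1-simplices (3): [0,1], [0,2], [1,2]

Hence C_0 ≅ Z^3, C_1 ≅ Z^3.

Boundary ∂_1: C_1 → C_0 is given by ∂[p,q] = [q] − [p].
The resulting 3×3 matrix has rank 2, and its Smith normal form has invariant factors (1,1).

Computing H_k = (kernel of ∂_k) / (image of ∂_{k+1}):

  H_0: rank C_0 − rank ∂_1 = 3 − 2 = 1, and the invariant factors of ∂_1 are all 1, so H_0 ≅ Z.
  H_1: rank ker ∂_1 − rank ∂_2 = (3 − 2) − 0 = 1, and there is no ∂_2, so H_1 ≅ Z.

H_0 = Z,  H_1 = Z.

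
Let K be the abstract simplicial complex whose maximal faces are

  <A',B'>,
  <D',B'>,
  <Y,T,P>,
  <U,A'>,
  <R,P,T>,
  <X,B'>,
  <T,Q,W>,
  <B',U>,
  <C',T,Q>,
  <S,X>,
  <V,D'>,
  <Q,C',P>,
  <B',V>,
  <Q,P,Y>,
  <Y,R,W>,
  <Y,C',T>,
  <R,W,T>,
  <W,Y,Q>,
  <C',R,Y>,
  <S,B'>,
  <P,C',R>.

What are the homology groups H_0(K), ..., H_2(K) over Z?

H_0 ≅ Z^2,  H_1 ≅ Z^3 ⊕ Z/2,  H_2 = 0.

Order the vertices as P < Q < R < S < T < U < V < W < X < Y < A' < B' < C' < D'. Listing each simplex with vertices in this order, K has dimension 2 with simplices:

  0-simplices (14): [P], [Q], [R], [S], [T], [U], [V], [W], [X], [Y], [A'], [B'], [C'], [D']
  1-simplices (27): (27 of them)
  2-simplices (12): [P,Q,Y], [P,Q,C'], [P,R,T], [P,R,C'], [P,T,Y], [Q,T,W], [Q,T,C'], [Q,W,Y], [R,T,W], [R,W,Y], [R,Y,C'], [T,Y,C']

so the chain groups are C_0 ≅ Z^14, C_1 ≅ Z^27, C_2 ≅ Z^12.

Boundary ∂_1: C_1 → C_0 is given by ∂[p,q] = [q] − [p].
As a 14×27 matrix over Z this has rank 12, with invariant factors (1,1,1,1,1,1,1,1,1,1,1,1).

The boundary map ∂_2: C_2 → C_1 maps a triangle to the signed sum of its edges. For instance
  ∂[Q,W,Y] = [W,Y] − [Q,Y] + [Q,W],
  ∂[R,W,Y] = [W,Y] − [R,Y] + [R,W].
This gives a 27×12 integer matrix of rank 12; reducing to Smith normal form yields diagonal entries (1,1,1,1,1,1,1,1,1,1,1,2).

Reading off H_k = ker ∂_k / im ∂_{k+1}:

  H_0: rank C_0 − rank ∂_1 = 14 − 12 = 2, and the invariant factors of ∂_1 are all 1, so H_0 = Z^2.
  H_1: rank ker ∂_1 − rank ∂_2 = (27 − 12) − 12 = 3, and ∂_2 has invariant factor 2 > 1, so H_1 = Z^3 ⊕ Z/2.
  H_2: rank ker ∂_2 − rank ∂_3 = (12 − 12) − 0 = 0, and there is no ∂_3, so H_2 = 0.

(K is a triangulation of the disjoint union of the real projective plane RP^2 and a wedge of 3 circles.)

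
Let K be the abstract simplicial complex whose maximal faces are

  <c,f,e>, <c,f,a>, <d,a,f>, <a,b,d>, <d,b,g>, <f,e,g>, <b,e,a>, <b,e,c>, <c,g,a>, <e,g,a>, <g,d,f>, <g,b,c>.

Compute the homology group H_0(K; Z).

H_0 ≅ Z.

Fix the vertex order a < b < c < d < e < f < g and write every simplex with vertices in increasing order. Then dim K = 2 and the simplices of K are:

  0-simplices (7): a, b, c, d, e, f, g
  1-simplices (18): ab, ac, ad, ae, af, ag, bc, bd, be, bg, ce, cf, cg, df, dg, ef, eg, fg
  2-simplices (12): abd, abe, acf, acg, adf, aeg, bce, bcg, bdg, cef, dfg, efg

Hence C_0 ≅ Z^7, C_1 ≅ Z^18, C_2 ≅ Z^12.

Boundary ∂_1: C_1 → C_0 maps an edge to its endpoints' difference, ∂[p,q] = q − p. For instance
  ∂ac = c − a.
The 7×18 boundary matrix has rank 6 and Smith normal form diag(1,1,1,1,1,1).

∂_2: C_2 → C_1 sends each 2-simplex [p,q,r] to [q,r] − [p,r] + [p,q]. For instance
  ∂acg = cg − ag + ac,
  ∂aeg = eg − ag + ae.
The resulting 18×12 matrix has rank 12, and its Smith normal form has invariant factors (1,1,1,1,1,1,1,1,1,1,1,2).

Reading off H_k = ker ∂_k / im ∂_{k+1}:

  H_0: rank C_0 − rank ∂_1 = 7 − 6 = 1, and the invariant factors of ∂_1 are all 1, so H_0 = Z.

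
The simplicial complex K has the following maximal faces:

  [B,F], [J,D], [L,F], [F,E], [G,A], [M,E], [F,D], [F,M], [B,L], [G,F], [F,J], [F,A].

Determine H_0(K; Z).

H_0 ≅ Z.

Fix the vertex order A < B < D < E < F < G < J < L < M and write every simplex with vertices in increasing order. Then dim K = 1 and the simplices of K are:

  0-simplices (9): A, B, D, E, F, G, J, L, M
  1-simplices (12): AF, AG, BF, BL, DF, DJ, EF, EM, FG, FJ, FL, FM

so the chain groups are C_0 ≅ Z^9, C_1 ≅ Z^12.

The boundary map ∂_1: C_1 → C_0 sends each edge [p,q] (with p < q) to q − p. For instance
  ∂EF = F − E.
The 9×12 boundary matrix has rank 8 and Smith normal form diag(1,1,1,1,1,1,1,1).

From H_k ≅ ker(∂_k) / im(∂_{k+1}) we obtain:

  H_0: rank C_0 − rank ∂_1 = 9 − 8 = 1, and the invariant factors of ∂_1 are all 1, so H_0 = Z.

(K is a triangulation of a wedge of 4 circles.)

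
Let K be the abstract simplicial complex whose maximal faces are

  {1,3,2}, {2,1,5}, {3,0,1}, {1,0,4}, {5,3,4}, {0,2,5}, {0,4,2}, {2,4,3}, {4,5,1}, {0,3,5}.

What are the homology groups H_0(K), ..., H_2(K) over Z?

H_0 ≅ Z,  H_1 ≅ Z/2,  H_2 = 0.

Order the vertices as 0 < 1 < 2 < 3 < 4 < 5. Listing each simplex with vertices in this order, K has dimension 2 with simplices:

  0-simplices (6): [0], [1], [2], [3], [4], [5]
  1-simplices (15): [0,1], [0,2], [0,3], [0,4], [0,5], [1,2], [1,3], [1,4], [1,5], [2,3], [2,4], [2,5], [3,4], [3,5], [4,5]
  2-simplices (10): [0,1,3], [0,1,4], [0,2,4], [0,2,5], [0,3,5], [1,2,3], [1,2,5], [1,4,5], [2,3,4], [3,4,5]

giving chain groups C_0 ≅ Z^6, C_1 ≅ Z^15, C_2 ≅ Z^10.

Boundary ∂_1: C_1 → C_0 maps an edge to its endpoints' difference, ∂[p,q] = q − p.
As a 6×15 matrix over Z this has rank 5, with invariant factors (1,1,1,1,1).

Boundary ∂_2: C_2 → C_1 maps a triangle to the signed sum of its edges. For instance
  ∂[0,1,4] = [1,4] − [0,4] + [0,1],
  ∂[0,2,5] = [2,5] − [0,5] + [0,2].
This gives a 15×10 integer matrix of rank 10; reducing to Smith normal form yields diagonal entries (1,1,1,1,1,1,1,1,1,2).

Now H_k = ker ∂_k / im ∂_{k+1}, so:

  H_0: rank C_0 − rank ∂_1 = 6 − 5 = 1, and the invariant factors of ∂_1 are all 1, so H_0 ≅ Z.
  H_1: rank ker ∂_1 − rank ∂_2 = (15 − 5) − 10 = 0, and ∂_2 has invariant factor 2 > 1, so H_1 ≅ Z/2.
  H_2: rank ker ∂_2 − rank ∂_3 = (10 − 10) − 0 = 0, and there is no ∂_3, so H_2 ≅ 0.

As a check, the Euler characteristic is 6 − 15 + 10 = 1, which agrees with 1 − 0 + 0 = 1.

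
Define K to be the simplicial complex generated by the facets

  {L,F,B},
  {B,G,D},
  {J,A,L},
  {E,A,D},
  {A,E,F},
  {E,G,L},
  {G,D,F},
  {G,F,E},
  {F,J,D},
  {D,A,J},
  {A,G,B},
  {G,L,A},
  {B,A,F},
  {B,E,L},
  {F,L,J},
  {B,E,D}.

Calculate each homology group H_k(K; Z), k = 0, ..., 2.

Order the vertices as A < B < D < E < F < G < J < L. Listing each simplex with vertices in this order, K has dimension 2 with simplices:

  0-simplices (8): A, B, D, E, F, G, J, L
  1-simplices (24): AB, AD, AE, AF, AG, AJ, AL, BD, BE, BF, BG, BL, DE, DF, DG, DJ, EF, EG, EL, FG, FJ, FL, GL, JL
  2-simplices (16): ABF, ABG, ADE, ADJ, AEF, AGL, AJL, BDE, BDG, BEL, BFL, DFG, DFJ, EFG, EGL, FJL

so the chain groups are C_0 ≅ Z^8, C_1 ≅ Z^24, C_2 ≅ Z^16.

∂_1: C_1 → C_0 maps an edge to its endpoints' difference, ∂[p,q] = q − p. For instance
  ∂DE = E − D.
As a 8×24 matrix over Z this has rank 7, with invariant factors (1,1,1,1,1,1,1).

Boundary ∂_2: C_2 → C_1 sends each 2-simplex [p,q,r] to [q,r] − [p,r] + [p,q]. For instance
  ∂AEF = EF − AF + AE,
  ∂AGL = GL − AL + AG.
This gives a 24×16 integer matrix of rank 15; reducing to Smith normal form yields diagonal entries (1,1,1,1,1,1,1,1,1,1,1,1,1,1,1).

Reading off H_k = ker ∂_k / im ∂_{k+1}:

  H_0: rank C_0 − rank ∂_1 = 8 − 7 = 1, and the invariant factors of ∂_1 are all 1, so H_0 = Z.
  H_1: rank ker ∂_1 − rank ∂_2 = (24 − 7) − 15 = 2, and the invariant factors of ∂_2 are all 1, so H_1 = Z^2.
  H_2: rank ker ∂_2 − rank ∂_3 = (16 − 15) − 0 = 1, and there is no ∂_3, so H_2 = Z.

As a check, the Euler characteristic is 8 − 24 + 16 = 0, which agrees with 1 − 2 + 1 = 0.

H_0 = Z,  H_1 = Z^2,  H_2 = Z.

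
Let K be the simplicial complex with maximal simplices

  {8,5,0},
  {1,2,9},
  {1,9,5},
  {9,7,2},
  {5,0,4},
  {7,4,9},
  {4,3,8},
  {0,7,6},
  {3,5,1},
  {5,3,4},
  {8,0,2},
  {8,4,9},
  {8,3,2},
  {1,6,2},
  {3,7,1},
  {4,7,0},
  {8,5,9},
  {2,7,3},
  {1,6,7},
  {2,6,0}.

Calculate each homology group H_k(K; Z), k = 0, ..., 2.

H_0 = Z,  H_1 = Z ⊕ Z/2,  H_2 = 0.

We work with the vertex ordering 0 < 1 < 2 < 3 < 4 < 5 < 6 < 7 < 8 < 9. The simplices of K, each written with vertices in increasing order, are:

  0-simplices (10): [0], [1], [2], [3], [4], [5], [6], [7], [8], [9]
  1-simplices (30): (30 of them)
  2-simplices (20): (20 of them)

Hence C_0 ≅ Z^10, C_1 ≅ Z^30, C_2 ≅ Z^20.

∂_1: C_1 → C_0 sends each edge [p,q] (with p < q) to q − p.
The resulting 10×30 matrix has rank 9, and its Smith normal form has invariant factors (1,1,1,1,1,1,1,1,1).

Boundary ∂_2: C_2 → C_1 acts by ∂[p,q,r] = [q,r] − [p,r] + [p,q]. For instance
  ∂[3,4,5] = [4,5] − [3,5] + [3,4],
  ∂[1,5,9] = [5,9] − [1,9] + [1,5].
The 30×20 boundary matrix has rank 20 and Smith normal form diag(1,1,1,1,1,1,1,1,1,1,1,1,1,1,1,1,1,1,1,2).

Reading off H_k = ker ∂_k / im ∂_{k+1}:

  H_0: rank C_0 − rank ∂_1 = 10 − 9 = 1, and the invariant factors of ∂_1 are all 1, so H_0 ≅ Z.
  H_1: rank ker ∂_1 − rank ∂_2 = (30 − 9) − 20 = 1, and ∂_2 has invariant factor 2 > 1, so H_1 ≅ Z ⊕ Z/2.
  H_2: rank ker ∂_2 − rank ∂_3 = (20 − 20) − 0 = 0, and there is no ∂_3, so H_2 ≅ 0.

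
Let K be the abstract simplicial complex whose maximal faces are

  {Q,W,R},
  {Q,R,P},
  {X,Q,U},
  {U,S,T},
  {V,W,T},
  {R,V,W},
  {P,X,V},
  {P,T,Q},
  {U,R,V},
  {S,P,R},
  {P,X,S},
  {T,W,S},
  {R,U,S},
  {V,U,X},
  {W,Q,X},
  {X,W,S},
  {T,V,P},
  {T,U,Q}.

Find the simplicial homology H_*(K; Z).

K has 9 vertices, 27 edges, 18 triangles.
rank ∂_0 = 0, rank ∂_1 = 8 ⇒ b_0 = 9 − 0 − 8 = 1; all invariant factors of ∂_1 are 1 so no torsion. So H_0 ≅ Z.
rank ∂_1 = 8, rank ∂_2 = 17 ⇒ b_1 = 27 − 8 − 17 = 2; all invariant factors of ∂_2 are 1 so no torsion. So H_1 ≅ Z^2.
rank ∂_2 = 17, rank ∂_3 = 0 ⇒ b_2 = 18 − 17 − 0 = 1. So H_2 ≅ Z.

H_0 = Z,  H_1 = Z^2,  H_2 = Z.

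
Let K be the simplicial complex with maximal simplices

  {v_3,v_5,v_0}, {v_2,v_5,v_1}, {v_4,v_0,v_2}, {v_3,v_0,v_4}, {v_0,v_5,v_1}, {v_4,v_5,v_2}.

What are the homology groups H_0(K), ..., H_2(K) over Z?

Fix the vertex order v_0 < v_1 < v_2 < v_3 < v_4 < v_5 and write every simplex with vertices in increasing order. Then dim K = 2 and the simplices of K are:

  0-simplices (6): [v_0], [v_1], [v_2], [v_3], [v_4], [v_5]
  1-simplices (12): [v_0,v_1], [v_0,v_2], [v_0,v_3], [v_0,v_4], [v_0,v_5], [v_1,v_2], [v_1,v_5], [v_2,v_4], [v_2,v_5], [v_3,v_4], [v_3,v_5], [v_4,v_5]
  2-simplices (6): [v_0,v_1,v_5], [v_0,v_2,v_4], [v_0,v_3,v_4], [v_0,v_3,v_5], [v_1,v_2,v_5], [v_2,v_4,v_5]

so the chain groups are C_0 ≅ Z^6, C_1 ≅ Z^12, C_2 ≅ Z^6.

∂_1: C_1 → C_0 sends each edge [p,q] (with p < q) to q − p.
This gives a 6×12 integer matrix of rank 5; reducing to Smith normal form yields diagonal entries (1,1,1,1,1).

The boundary map ∂_2: C_2 → C_1 maps a triangle to the signed sum of its edges. For instance
  ∂[v_0,v_3,v_5] = [v_3,v_5] − [v_0,v_5] + [v_0,v_3],
  ∂[v_0,v_1,v_5] = [v_1,v_5] − [v_0,v_5] + [v_0,v_1].
As a 12×6 matrix over Z this has rank 6, with invariant factors (1,1,1,1,1,1).

Now H_k = ker ∂_k / im ∂_{k+1}, so:

  H_0: rank C_0 − rank ∂_1 = 6 − 5 = 1, and the invariant factors of ∂_1 are all 1, so H_0 ≅ Z.
  H_1: rank ker ∂_1 − rank ∂_2 = (12 − 5) − 6 = 1, and the invariant factors of ∂_2 are all 1, so H_1 ≅ Z.
  H_2: rank ker ∂_2 − rank ∂_3 = (6 − 6) − 0 = 0, and there is no ∂_3, so H_2 ≅ 0.

As a check, the Euler characteristic is 6 − 12 + 6 = 0, which agrees with 1 − 1 + 0 = 0.

H_0 ≅ Z,  H_1 ≅ Z,  H_2 = 0.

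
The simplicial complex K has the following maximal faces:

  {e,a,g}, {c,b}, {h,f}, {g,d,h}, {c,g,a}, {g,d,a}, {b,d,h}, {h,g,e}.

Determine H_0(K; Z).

H_0 ≅ Z.

We work with the vertex ordering a < b < c < d < e < f < g < h. The simplices of K, each written with vertices in increasing order, are:

  0-simplices (8): a, b, c, d, e, f, g, h
  1-simplices (14): ac, ad, ae, ag, bc, bd, bh, cg, dg, dh, eg, eh, fh, gh
  2-simplices (6): acg, adg, aeg, bdh, dgh, egh

giving chain groups C_0 ≅ Z^8, C_1 ≅ Z^14, C_2 ≅ Z^6.

Boundary ∂_1: C_1 → C_0 is given by ∂[p,q] = [q] − [p]. For instance
  ∂ae = e − a.
The 8×14 boundary matrix has rank 7 and Smith normal form diag(1,1,1,1,1,1,1).

Boundary ∂_2: C_2 → C_1 acts by ∂[p,q,r] = [q,r] − [p,r] + [p,q]. For instance
  ∂bdh = dh − bh + bd,
  ∂adg = dg − ag + ad.
The resulting 14×6 matrix has rank 6, and its Smith normal form has invariant factors (1,1,1,1,1,1).

Now H_k = ker ∂_k / im ∂_{k+1}, so:

  H_0: rank C_0 − rank ∂_1 = 8 − 7 = 1, and the invariant factors of ∂_1 are all 1, so H_0 = Z.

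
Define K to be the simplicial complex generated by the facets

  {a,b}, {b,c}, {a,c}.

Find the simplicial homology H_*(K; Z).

H_0 = Z,  H_1 = Z.

Fix the vertex order a < b < c and write every simplex with vertices in increasing order. Then dim K = 1 and the simplices of K are:

  0-simplices (3): a, b, c
  1-simplices (3): ab, ac, bc

Hence C_0 ≅ Z^3, C_1 ≅ Z^3.

Boundary ∂_1: C_1 → C_0 maps an edge to its endpoints' difference, ∂[p,q] = q − p.
As a 3×3 matrix over Z this has rank 2, with invariant factors (1,1).

Reading off H_k = ker ∂_k / im ∂_{k+1}:

  H_0: rank C_0 − rank ∂_1 = 3 − 2 = 1, and the invariant factors of ∂_1 are all 1, so H_0 ≅ Z.
  H_1: rank ker ∂_1 − rank ∂_2 = (3 − 2) − 0 = 1, and there is no ∂_2, so H_1 ≅ Z.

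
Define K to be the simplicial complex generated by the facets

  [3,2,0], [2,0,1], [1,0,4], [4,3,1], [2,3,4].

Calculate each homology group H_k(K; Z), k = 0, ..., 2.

H_0 ≅ Z,  H_1 ≅ Z,  H_2 = 0.

We work with the vertex ordering 0 < 1 < 2 < 3 < 4. The simplices of K, each written with vertices in increasing order, are:

  0-simplices (5): [0], [1], [2], [3], [4]
  1-simplices (10): [0,1], [0,2], [0,3], [0,4], [1,2], [1,3], [1,4], [2,3], [2,4], [3,4]
  2-simplices (5): [0,1,2], [0,1,4], [0,2,3], [1,3,4], [2,3,4]

giving chain groups C_0 ≅ Z^5, C_1 ≅ Z^10, C_2 ≅ Z^5.

The boundary map ∂_1: C_1 → C_0 sends each edge [p,q] (with p < q) to q − p. For instance
  ∂[0,1] = [1] − [0].
The 5×10 boundary matrix has rank 4 and Smith normal form diag(1,1,1,1).

Boundary ∂_2: C_2 → C_1 sends each 2-simplex [p,q,r] to [q,r] − [p,r] + [p,q]. For instance
  ∂[2,3,4] = [3,4] − [2,4] + [2,3],
  ∂[1,3,4] = [3,4] − [1,4] + [1,3].
This gives a 10×5 integer matrix of rank 5; reducing to Smith normal form yields diagonal entries (1,1,1,1,1).

Now H_k = ker ∂_k / im ∂_{k+1}, so:

  H_0: rank C_0 − rank ∂_1 = 5 − 4 = 1, and the invariant factors of ∂_1 are all 1, so H_0 ≅ Z.
  H_1: rank ker ∂_1 − rank ∂_2 = (10 − 4) − 5 = 1, and the invariant factors of ∂_2 are all 1, so H_1 ≅ Z.
  H_2: rank ker ∂_2 − rank ∂_3 = (5 − 5) − 0 = 0, and there is no ∂_3, so H_2 ≅ 0.

As a check, the Euler characteristic is 5 − 10 + 5 = 0, which agrees with 1 − 1 + 0 = 0.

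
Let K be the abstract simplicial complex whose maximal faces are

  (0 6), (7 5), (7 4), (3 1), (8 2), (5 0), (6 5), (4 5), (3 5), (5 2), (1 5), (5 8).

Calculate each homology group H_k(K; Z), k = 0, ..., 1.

K has 9 vertices, 12 edges.
rank ∂_0 = 0, rank ∂_1 = 8 ⇒ b_0 = 9 − 0 − 8 = 1; all invariant factors of ∂_1 are 1 so no torsion. So H_0 ≅ Z.
rank ∂_1 = 8, rank ∂_2 = 0 ⇒ b_1 = 12 − 8 − 0 = 4. So H_1 ≅ Z^4.

H_0 = Z,  H_1 = Z^4.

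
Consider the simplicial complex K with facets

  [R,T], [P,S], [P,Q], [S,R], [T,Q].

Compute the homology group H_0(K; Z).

K has 5 vertices, 5 edges.
rank ∂_0 = 0, rank ∂_1 = 4 ⇒ b_0 = 5 − 0 − 4 = 1; all invariant factors of ∂_1 are 1 so no torsion. So H_0 ≅ Z.

H_0 ≅ Z.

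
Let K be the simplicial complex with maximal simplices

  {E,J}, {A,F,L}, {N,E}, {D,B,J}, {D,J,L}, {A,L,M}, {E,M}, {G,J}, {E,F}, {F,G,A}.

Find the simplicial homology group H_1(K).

H_1 ≅ Z^3.

Fix the vertex order A < B < D < E < F < G < J < L < M < N and write every simplex with vertices in increasing order. Then dim K = 2 and the simplices of K are:

  0-simplices (10): A, B, D, E, F, G, J, L, M, N
  1-simplices (17): AF, AG, AL, AM, BD, BJ, DJ, DL, EF, EJ, EM, EN, FG, FL, GJ, JL, LM
  2-simplices (5): AFG, AFL, ALM, BDJ, DJL

Hence C_0 ≅ Z^10, C_1 ≅ Z^17, C_2 ≅ Z^5.

∂_1: C_1 → C_0 maps an edge to its endpoints' difference, ∂[p,q] = q − p. For instance
  ∂DL = L − D.
As a 10×17 matrix over Z this has rank 9, with invariant factors (1,1,1,1,1,1,1,1,1).

Boundary ∂_2: C_2 → C_1 maps a triangle to the signed sum of its edges. For instance
  ∂DJL = JL − DL + DJ,
  ∂BDJ = DJ − BJ + BD.
The 17×5 boundary matrix has rank 5 and Smith normal form diag(1,1,1,1,1).

Computing H_k = (kernel of ∂_k) / (image of ∂_{k+1}):

  H_1: rank ker ∂_1 − rank ∂_2 = (17 − 9) − 5 = 3, and the invariant factors of ∂_2 are all 1, so H_1 ≅ Z^3.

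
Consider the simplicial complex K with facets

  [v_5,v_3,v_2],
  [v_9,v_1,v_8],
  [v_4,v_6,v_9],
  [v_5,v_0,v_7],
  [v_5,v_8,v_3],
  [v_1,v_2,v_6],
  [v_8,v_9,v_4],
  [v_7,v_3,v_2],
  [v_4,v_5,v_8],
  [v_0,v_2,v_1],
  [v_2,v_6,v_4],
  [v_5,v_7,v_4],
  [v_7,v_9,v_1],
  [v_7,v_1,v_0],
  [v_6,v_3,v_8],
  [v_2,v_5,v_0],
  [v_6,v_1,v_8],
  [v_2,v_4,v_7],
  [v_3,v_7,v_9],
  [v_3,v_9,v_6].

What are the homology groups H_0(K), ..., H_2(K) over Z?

H_0 ≅ Z,  H_1 ≅ Z ⊕ Z/2Z,  H_2 = 0.

Fix the vertex order v_0 < v_1 < v_2 < v_3 < v_4 < v_5 < v_6 < v_7 < v_8 < v_9 and write every simplex with vertices in increasing order. Then dim K = 2 and the simplices of K are:

  0-simplices (10): [v_0], [v_1], [v_2], [v_3], [v_4], [v_5], [v_6], [v_7], [v_8], [v_9]
  1-simplices (30): (30 of them)
  2-simplices (20): (20 of them)

so the chain groups are C_0 ≅ Z^10, C_1 ≅ Z^30, C_2 ≅ Z^20.

Boundary ∂_1: C_1 → C_0 is given by ∂[p,q] = [q] − [p]. For instance
  ∂[v_2,v_5] = [v_5] − [v_2].
This gives a 10×30 integer matrix of rank 9; reducing to Smith normal form yields diagonal entries (1,1,1,1,1,1,1,1,1).

The boundary map ∂_2: C_2 → C_1 acts by ∂[p,q,r] = [q,r] − [p,r] + [p,q]. For instance
  ∂[v_3,v_7,v_9] = [v_7,v_9] − [v_3,v_9] + [v_3,v_7],
  ∂[v_1,v_2,v_6] = [v_2,v_6] − [v_1,v_6] + [v_1,v_2].
The 30×20 boundary matrix has rank 20 and Smith normal form diag(1,1,1,1,1,1,1,1,1,1,1,1,1,1,1,1,1,1,1,2).

Now H_k = ker ∂_k / im ∂_{k+1}, so:

  H_0: rank C_0 − rank ∂_1 = 10 − 9 = 1, and the invariant factors of ∂_1 are all 1, so H_0 ≅ Z.
  H_1: rank ker ∂_1 − rank ∂_2 = (30 − 9) − 20 = 1, and ∂_2 has invariant factor 2 > 1, so H_1 ≅ Z ⊕ Z/2Z.
  H_2: rank ker ∂_2 − rank ∂_3 = (20 − 20) − 0 = 0, and there is no ∂_3, so H_2 ≅ 0.

As a check, the Euler characteristic is 10 − 30 + 20 = 0, which agrees with 1 − 1 + 0 = 0.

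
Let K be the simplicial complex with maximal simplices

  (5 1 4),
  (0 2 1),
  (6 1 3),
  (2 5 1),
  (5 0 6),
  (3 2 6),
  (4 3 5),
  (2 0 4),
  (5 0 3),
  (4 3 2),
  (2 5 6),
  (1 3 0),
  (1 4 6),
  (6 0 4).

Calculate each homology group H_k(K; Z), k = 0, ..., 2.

Fix the vertex order 0 < 1 < 2 < 3 < 4 < 5 < 6 and write every simplex with vertices in increasing order. Then dim K = 2 and the simplices of K are:

  0-simplices (7): [0], [1], [2], [3], [4], [5], [6]
  1-simplices (21): [0,1], [0,2], [0,3], [0,4], [0,5], [0,6], [1,2], [1,3], [1,4], [1,5], [1,6], [2,3], [2,4], [2,5], [2,6], [3,4], [3,5], [3,6], [4,5], [4,6], [5,6]
  2-simplices (14): [0,1,2], [0,1,3], [0,2,4], [0,3,5], [0,4,6], [0,5,6], [1,2,5], [1,3,6], [1,4,5], [1,4,6], [2,3,4], [2,3,6], [2,5,6], [3,4,5]

so the chain groups are C_0 ≅ Z^7, C_1 ≅ Z^21, C_2 ≅ Z^14.

∂_1: C_1 → C_0 sends each edge [p,q] (with p < q) to q − p.
The 7×21 boundary matrix has rank 6 and Smith normal form diag(1,1,1,1,1,1).

∂_2: C_2 → C_1 acts by ∂[p,q,r] = [q,r] − [p,r] + [p,q]. For instance
  ∂[2,3,4] = [3,4] − [2,4] + [2,3],
  ∂[0,5,6] = [5,6] − [0,6] + [0,5].
The resulting 21×14 matrix has rank 13, and its Smith normal form has invariant factors (1,1,1,1,1,1,1,1,1,1,1,1,1).

Reading off H_k = ker ∂_k / im ∂_{k+1}:

  H_0: rank C_0 − rank ∂_1 = 7 − 6 = 1, and the invariant factors of ∂_1 are all 1, so H_0 ≅ Z.
  H_1: rank ker ∂_1 − rank ∂_2 = (21 − 6) − 13 = 2, and the invariant factors of ∂_2 are all 1, so H_1 ≅ Z^2.
  H_2: rank ker ∂_2 − rank ∂_3 = (14 − 13) − 0 = 1, and there is no ∂_3, so H_2 ≅ Z.

As a check, the Euler characteristic is 7 − 21 + 14 = 0, which agrees with 1 − 2 + 1 = 0.

H_0 = Z,  H_1 = Z^2,  H_2 = Z.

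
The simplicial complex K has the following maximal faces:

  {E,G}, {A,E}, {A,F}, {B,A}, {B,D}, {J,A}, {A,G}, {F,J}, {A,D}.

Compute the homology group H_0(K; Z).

We work with the vertex ordering A < B < D < E < F < G < J. The simplices of K, each written with vertices in increasing order, are:

  0-simplices (7): A, B, D, E, F, G, J
  1-simplices (9): AB, AD, AE, AF, AG, AJ, BD, EG, FJ

so the chain groups are C_0 ≅ Z^7, C_1 ≅ Z^9.

Boundary ∂_1: C_1 → C_0 is given by ∂[p,q] = [q] − [p].
The 7×9 boundary matrix has rank 6 and Smith normal form diag(1,1,1,1,1,1).

From H_k ≅ ker(∂_k) / im(∂_{k+1}) we obtain:

  H_0: rank C_0 − rank ∂_1 = 7 − 6 = 1, and the invariant factors of ∂_1 are all 1, so H_0 ≅ Z.

H_0 = Z.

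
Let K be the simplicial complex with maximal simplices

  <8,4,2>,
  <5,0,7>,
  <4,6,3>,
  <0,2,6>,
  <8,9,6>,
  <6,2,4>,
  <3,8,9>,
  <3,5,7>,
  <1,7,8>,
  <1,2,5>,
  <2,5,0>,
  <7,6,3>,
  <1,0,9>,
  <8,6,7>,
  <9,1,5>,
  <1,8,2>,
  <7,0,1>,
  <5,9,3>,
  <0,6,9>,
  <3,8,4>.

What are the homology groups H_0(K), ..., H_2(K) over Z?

Order the vertices as 0 < 1 < 2 < 3 < 4 < 5 < 6 < 7 < 8 < 9. Listing each simplex with vertices in this order, K has dimension 2 with simplices:

  0-simplices (10): [0], [1], [2], [3], [4], [5], [6], [7], [8], [9]
  1-simplices (30): (30 of them)
  2-simplices (20): (20 of them)

Hence C_0 ≅ Z^10, C_1 ≅ Z^30, C_2 ≅ Z^20.

∂_1: C_1 → C_0 maps an edge to its endpoints' difference, ∂[p,q] = q − p. For instance
  ∂[1,7] = [7] − [1].
This gives a 10×30 integer matrix of rank 9; reducing to Smith normal form yields diagonal entries (1,1,1,1,1,1,1,1,1).

Boundary ∂_2: C_2 → C_1 maps a triangle to the signed sum of its edges. For instance
  ∂[1,5,9] = [5,9] − [1,9] + [1,5],
  ∂[6,8,9] = [8,9] − [6,9] + [6,8].
As a 30×20 matrix over Z this has rank 20, with invariant factors (1,1,1,1,1,1,1,1,1,1,1,1,1,1,1,1,1,1,1,2).

Now H_k = ker ∂_k / im ∂_{k+1}, so:

  H_0: rank C_0 − rank ∂_1 = 10 − 9 = 1, and the invariant factors of ∂_1 are all 1, so H_0 ≅ Z.
  H_1: rank ker ∂_1 − rank ∂_2 = (30 − 9) − 20 = 1, and ∂_2 has invariant factor 2 > 1, so H_1 ≅ Z ⊕ Z/2Z.
  H_2: rank ker ∂_2 − rank ∂_3 = (20 − 20) − 0 = 0, and there is no ∂_3, so H_2 ≅ 0.

As a check, the Euler characteristic is 10 − 30 + 20 = 0, which agrees with 1 − 1 + 0 = 0.
(K is a triangulation of the Klein bottle.)

H_0 = Z,  H_1 = Z ⊕ Z/2Z,  H_2 = 0.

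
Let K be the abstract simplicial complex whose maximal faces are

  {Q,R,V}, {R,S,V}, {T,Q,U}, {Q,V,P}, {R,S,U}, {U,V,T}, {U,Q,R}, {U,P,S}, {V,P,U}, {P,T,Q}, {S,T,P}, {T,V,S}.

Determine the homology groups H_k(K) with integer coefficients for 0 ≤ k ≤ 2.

Order the vertices as P < Q < R < S < T < U < V. Listing each simplex with vertices in this order, K has dimension 2 with simplices:

  0-simplices (7): P, Q, R, S, T, U, V
  1-simplices (18): PQ, PS, PT, PU, PV, QR, QT, QU, QV, RS, RU, RV, ST, SU, SV, TU, TV, UV
  2-simplices (12): PQT, PQV, PST, PSU, PUV, QRU, QRV, QTU, RSU, RSV, STV, TUV

Hence C_0 ≅ Z^7, C_1 ≅ Z^18, C_2 ≅ Z^12.

The boundary map ∂_1: C_1 → C_0 sends each edge [p,q] (with p < q) to q − p.
As a 7×18 matrix over Z this has rank 6, with invariant factors (1,1,1,1,1,1).

∂_2: C_2 → C_1 sends each 2-simplex [p,q,r] to [q,r] − [p,r] + [p,q]. For instance
  ∂PUV = UV − PV + PU,
  ∂QRV = RV − QV + QR.
As a 18×12 matrix over Z this has rank 12, with invariant factors (1,1,1,1,1,1,1,1,1,1,1,2).

Computing H_k = (kernel of ∂_k) / (image of ∂_{k+1}):

  H_0: rank C_0 − rank ∂_1 = 7 − 6 = 1, and the invariant factors of ∂_1 are all 1, so H_0 = Z.
  H_1: rank ker ∂_1 − rank ∂_2 = (18 − 6) − 12 = 0, and ∂_2 has invariant factor 2 > 1, so H_1 = Z_2.
  H_2: rank ker ∂_2 − rank ∂_3 = (12 − 12) − 0 = 0, and there is no ∂_3, so H_2 = 0.

H_0 = Z,  H_1 = Z_2,  H_2 = 0.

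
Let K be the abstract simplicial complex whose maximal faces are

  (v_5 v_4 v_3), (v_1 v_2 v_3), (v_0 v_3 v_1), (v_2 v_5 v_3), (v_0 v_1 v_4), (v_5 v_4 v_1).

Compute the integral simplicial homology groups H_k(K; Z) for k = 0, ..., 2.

Order the vertices as v_0 < v_1 < v_2 < v_3 < v_4 < v_5. Listing each simplex with vertices in this order, K has dimension 2 with simplices:

  0-simplices (6): [v_0], [v_1], [v_2], [v_3], [v_4], [v_5]
  1-simplices (12): [v_0,v_1], [v_0,v_3], [v_0,v_4], [v_1,v_2], [v_1,v_3], [v_1,v_4], [v_1,v_5], [v_2,v_3], [v_2,v_5], [v_3,v_4], [v_3,v_5], [v_4,v_5]
  2-simplices (6): [v_0,v_1,v_3], [v_0,v_1,v_4], [v_1,v_2,v_3], [v_1,v_4,v_5], [v_2,v_3,v_5], [v_3,v_4,v_5]

Hence C_0 ≅ Z^6, C_1 ≅ Z^12, C_2 ≅ Z^6.

∂_1: C_1 → C_0 is given by ∂[p,q] = [q] − [p].
The resulting 6×12 matrix has rank 5, and its Smith normal form has invariant factors (1,1,1,1,1).

∂_2: C_2 → C_1 acts by ∂[p,q,r] = [q,r] − [p,r] + [p,q]. For instance
  ∂[v_0,v_1,v_4] = [v_1,v_4] − [v_0,v_4] + [v_0,v_1],
  ∂[v_2,v_3,v_5] = [v_3,v_5] − [v_2,v_5] + [v_2,v_3].
As a 12×6 matrix over Z this has rank 6, with invariant factors (1,1,1,1,1,1).

Computing H_k = (kernel of ∂_k) / (image of ∂_{k+1}):

  H_0: rank C_0 − rank ∂_1 = 6 − 5 = 1, and the invariant factors of ∂_1 are all 1, so H_0 = Z.
  H_1: rank ker ∂_1 − rank ∂_2 = (12 − 5) − 6 = 1, and the invariant factors of ∂_2 are all 1, so H_1 = Z.
  H_2: rank ker ∂_2 − rank ∂_3 = (6 − 6) − 0 = 0, and there is no ∂_3, so H_2 = 0.

H_0 ≅ Z,  H_1 ≅ Z,  H_2 = 0.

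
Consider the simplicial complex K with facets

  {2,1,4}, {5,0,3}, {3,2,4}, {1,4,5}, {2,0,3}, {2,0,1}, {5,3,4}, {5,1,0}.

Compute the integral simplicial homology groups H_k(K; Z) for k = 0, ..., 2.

H_0 = Z,  H_1 = 0,  H_2 = Z.

Order the vertices as 0 < 1 < 2 < 3 < 4 < 5. Listing each simplex with vertices in this order, K has dimension 2 with simplices:

  0-simplices (6): [0], [1], [2], [3], [4], [5]
  1-simplices (12): [0,1], [0,2], [0,3], [0,5], [1,2], [1,4], [1,5], [2,3], [2,4], [3,4], [3,5], [4,5]
  2-simplices (8): [0,1,2], [0,1,5], [0,2,3], [0,3,5], [1,2,4], [1,4,5], [2,3,4], [3,4,5]

so the chain groups are C_0 ≅ Z^6, C_1 ≅ Z^12, C_2 ≅ Z^8.

Boundary ∂_1: C_1 → C_0 maps an edge to its endpoints' difference, ∂[p,q] = q − p. For instance
  ∂[0,3] = [3] − [0].
The 6×12 boundary matrix has rank 5 and Smith normal form diag(1,1,1,1,1).

∂_2: C_2 → C_1 sends each 2-simplex [p,q,r] to [q,r] − [p,r] + [p,q]. For instance
  ∂[0,2,3] = [2,3] − [0,3] + [0,2],
  ∂[1,2,4] = [2,4] − [1,4] + [1,2].
The resulting 12×8 matrix has rank 7, and its Smith normal form has invariant factors (1,1,1,1,1,1,1).

Computing H_k = (kernel of ∂_k) / (image of ∂_{k+1}):

  H_0: rank C_0 − rank ∂_1 = 6 − 5 = 1, and the invariant factors of ∂_1 are all 1, so H_0 ≅ Z.
  H_1: rank ker ∂_1 − rank ∂_2 = (12 − 5) − 7 = 0, and the invariant factors of ∂_2 are all 1, so H_1 ≅ 0.
  H_2: rank ker ∂_2 − rank ∂_3 = (8 − 7) − 0 = 1, and there is no ∂_3, so H_2 ≅ Z.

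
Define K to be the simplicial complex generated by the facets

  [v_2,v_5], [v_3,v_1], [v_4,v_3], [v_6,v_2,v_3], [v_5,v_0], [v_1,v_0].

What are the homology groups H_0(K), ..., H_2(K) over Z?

Order the vertices as v_0 < v_1 < v_2 < v_3 < v_4 < v_5 < v_6. Listing each simplex with vertices in this order, K has dimension 2 with simplices:

  0-simplices (7): [v_0], [v_1], [v_2], [v_3], [v_4], [v_5], [v_6]
  1-simplices (8): [v_0,v_1], [v_0,v_5], [v_1,v_3], [v_2,v_3], [v_2,v_5], [v_2,v_6], [v_3,v_4], [v_3,v_6]
  2-simplices (1): [v_2,v_3,v_6]

so the chain groups are C_0 ≅ Z^7, C_1 ≅ Z^8, C_2 ≅ Z^1.

Boundary ∂_1: C_1 → C_0 is given by ∂[p,q] = [q] − [p]. For instance
  ∂[v_3,v_6] = [v_6] − [v_3].
The resulting 7×8 matrix has rank 6, and its Smith normal form has invariant factors (1,1,1,1,1,1).

∂_2: C_2 → C_1 sends each 2-simplex [p,q,r] to [q,r] − [p,r] + [p,q]. For instance
  ∂[v_2,v_3,v_6] = [v_3,v_6] − [v_2,v_6] + [v_2,v_3].
As a 8×1 matrix over Z this has rank 1, with invariant factors (1).

Reading off H_k = ker ∂_k / im ∂_{k+1}:

  H_0: rank C_0 − rank ∂_1 = 7 − 6 = 1, and the invariant factors of ∂_1 are all 1, so H_0 ≅ Z.
  H_1: rank ker ∂_1 − rank ∂_2 = (8 − 6) − 1 = 1, and the invariant factors of ∂_2 are all 1, so H_1 ≅ Z.
  H_2: rank ker ∂_2 − rank ∂_3 = (1 − 1) − 0 = 0, and there is no ∂_3, so H_2 ≅ 0.

H_0 ≅ Z,  H_1 ≅ Z,  H_2 = 0.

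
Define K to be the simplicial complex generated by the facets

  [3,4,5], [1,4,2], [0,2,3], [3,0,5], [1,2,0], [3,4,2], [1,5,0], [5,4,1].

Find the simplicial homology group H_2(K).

H_2 = Z.

K has 6 vertices, 12 edges, 8 triangles.
rank ∂_2 = 7, rank ∂_3 = 0 ⇒ b_2 = 8 − 7 − 0 = 1. So H_2 = Z.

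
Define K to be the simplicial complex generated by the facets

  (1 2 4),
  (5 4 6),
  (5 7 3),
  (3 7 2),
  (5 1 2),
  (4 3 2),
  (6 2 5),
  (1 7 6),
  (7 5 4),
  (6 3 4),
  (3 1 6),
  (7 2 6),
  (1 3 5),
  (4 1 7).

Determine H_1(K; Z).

Order the vertices as 1 < 2 < 3 < 4 < 5 < 6 < 7. Listing each simplex with vertices in this order, K has dimension 2 with simplices:

  0-simplices (7): [1], [2], [3], [4], [5], [6], [7]
  1-simplices (21): [1,2], [1,3], [1,4], [1,5], [1,6], [1,7], [2,3], [2,4], [2,5], [2,6], [2,7], [3,4], [3,5], [3,6], [3,7], [4,5], [4,6], [4,7], [5,6], [5,7], [6,7]
  2-simplices (14): [1,2,4], [1,2,5], [1,3,5], [1,3,6], [1,4,7], [1,6,7], [2,3,4], [2,3,7], [2,5,6], [2,6,7], [3,4,6], [3,5,7], [4,5,6], [4,5,7]

giving chain groups C_0 ≅ Z^7, C_1 ≅ Z^21, C_2 ≅ Z^14.

The boundary map ∂_1: C_1 → C_0 is given by ∂[p,q] = [q] − [p].
The 7×21 boundary matrix has rank 6 and Smith normal form diag(1,1,1,1,1,1).

The boundary map ∂_2: C_2 → C_1 acts by ∂[p,q,r] = [q,r] − [p,r] + [p,q]. For instance
  ∂[2,6,7] = [6,7] − [2,7] + [2,6],
  ∂[4,5,6] = [5,6] − [4,6] + [4,5].
The resulting 21×14 matrix has rank 13, and its Smith normal form has invariant factors (1,1,1,1,1,1,1,1,1,1,1,1,1).

Now H_k = ker ∂_k / im ∂_{k+1}, so:

  H_1: rank ker ∂_1 − rank ∂_2 = (21 − 6) − 13 = 2, and the invariant factors of ∂_2 are all 1, so H_1 ≅ Z^2.

H_1 = Z^2.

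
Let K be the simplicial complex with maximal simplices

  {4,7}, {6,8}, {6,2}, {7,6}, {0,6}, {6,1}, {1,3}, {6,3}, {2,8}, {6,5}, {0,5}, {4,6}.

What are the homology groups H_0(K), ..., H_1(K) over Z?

H_0 = Z,  H_1 = Z^4.

We work with the vertex ordering 0 < 1 < 2 < 3 < 4 < 5 < 6 < 7 < 8. The simplices of K, each written with vertices in increasing order, are:

  0-simplices (9): [0], [1], [2], [3], [4], [5], [6], [7], [8]
  1-simplices (12): [0,5], [0,6], [1,3], [1,6], [2,6], [2,8], [3,6], [4,6], [4,7], [5,6], [6,7], [6,8]

so the chain groups are C_0 ≅ Z^9, C_1 ≅ Z^12.

∂_1: C_1 → C_0 sends each edge [p,q] (with p < q) to q − p. For instance
  ∂[6,7] = [7] − [6].
This gives a 9×12 integer matrix of rank 8; reducing to Smith normal form yields diagonal entries (1,1,1,1,1,1,1,1).

Now H_k = ker ∂_k / im ∂_{k+1}, so:

  H_0: rank C_0 − rank ∂_1 = 9 − 8 = 1, and the invariant factors of ∂_1 are all 1, so H_0 = Z.
  H_1: rank ker ∂_1 − rank ∂_2 = (12 − 8) − 0 = 4, and there is no ∂_2, so H_1 = Z^4.

As a check, the Euler characteristic is 9 − 12 = -3, which agrees with 1 − 4 = -3.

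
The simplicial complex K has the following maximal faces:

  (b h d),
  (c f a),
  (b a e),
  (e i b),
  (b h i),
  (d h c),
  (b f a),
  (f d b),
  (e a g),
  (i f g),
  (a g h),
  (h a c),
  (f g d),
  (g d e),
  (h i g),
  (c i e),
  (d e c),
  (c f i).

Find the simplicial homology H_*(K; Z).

Order the vertices as a < b < c < d < e < f < g < h < i. Listing each simplex with vertices in this order, K has dimension 2 with simplices:

  0-simplices (9): a, b, c, d, e, f, g, h, i
  1-simplices (27): ab, ac, ae, af, ag, ah, bd, be, bf, bh, bi, cd, ce, cf, ch, ci, de, df, dg, dh, eg, ei, fg, fi, gh, gi, hi
  2-simplices (18): abe, abf, acf, ach, aeg, agh, bdf, bdh, bei, bhi, cde, cdh, cei, cfi, deg, dfg, fgi, ghi

Hence C_0 ≅ Z^9, C_1 ≅ Z^27, C_2 ≅ Z^18.

∂_1: C_1 → C_0 is given by ∂[p,q] = [q] − [p]. For instance
  ∂af = f − a.
The 9×27 boundary matrix has rank 8 and Smith normal form diag(1,1,1,1,1,1,1,1).

Boundary ∂_2: C_2 → C_1 maps a triangle to the signed sum of its edges. For instance
  ∂cei = ei − ci + ce,
  ∂abe = be − ae + ab.
The 27×18 boundary matrix has rank 17 and Smith normal form diag(1,1,1,1,1,1,1,1,1,1,1,1,1,1,1,1,1).

Reading off H_k = ker ∂_k / im ∂_{k+1}:

  H_0: rank C_0 − rank ∂_1 = 9 − 8 = 1, and the invariant factors of ∂_1 are all 1, so H_0 = Z.
  H_1: rank ker ∂_1 − rank ∂_2 = (27 − 8) − 17 = 2, and the invariant factors of ∂_2 are all 1, so H_1 = Z^2.
  H_2: rank ker ∂_2 − rank ∂_3 = (18 − 17) − 0 = 1, and there is no ∂_3, so H_2 = Z.

H_0 = Z,  H_1 = Z^2,  H_2 = Z.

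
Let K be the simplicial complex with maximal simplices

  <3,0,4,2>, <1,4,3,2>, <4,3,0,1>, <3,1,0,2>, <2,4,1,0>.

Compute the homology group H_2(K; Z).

We work with the vertex ordering 0 < 1 < 2 < 3 < 4. The simplices of K, each written with vertices in increasing order, are:

  0-simplices (5): [0], [1], [2], [3], [4]
  1-simplices (10): [0,1], [0,2], [0,3], [0,4], [1,2], [1,3], [1,4], [2,3], [2,4], [3,4]
  2-simplices (10): [0,1,2], [0,1,3], [0,1,4], [0,2,3], [0,2,4], [0,3,4], [1,2,3], [1,2,4], [1,3,4], [2,3,4]
  3-simplices (5): [0,1,2,3], [0,1,2,4], [0,1,3,4], [0,2,3,4], [1,2,3,4]

giving chain groups C_0 ≅ Z^5, C_1 ≅ Z^10, C_2 ≅ Z^10, C_3 ≅ Z^5.

∂_1: C_1 → C_0 maps an edge to its endpoints' difference, ∂[p,q] = q − p. For instance
  ∂[2,3] = [3] − [2].
As a 5×10 matrix over Z this has rank 4, with invariant factors (1,1,1,1).

∂_2: C_2 → C_1 maps a triangle to the signed sum of its edges. For instance
  ∂[1,2,3] = [2,3] − [1,3] + [1,2],
  ∂[0,2,4] = [2,4] − [0,4] + [0,2].
The 10×10 boundary matrix has rank 6 and Smith normal form diag(1,1,1,1,1,1).

The boundary map ∂_3: C_3 → C_2 sends each 3-simplex σ to the alternating sum Σ_i (−1)^i (σ with its i-th vertex removed). For instance
  ∂[0,1,2,3] = [1,2,3] − [0,2,3] + [0,1,3] − [0,1,2],
  ∂[0,1,2,4] = [1,2,4] − [0,2,4] + [0,1,4] − [0,1,2].
This gives a 10×5 integer matrix of rank 4; reducing to Smith normal form yields diagonal entries (1,1,1,1).

From H_k ≅ ker(∂_k) / im(∂_{k+1}) we obtain:

  H_2: rank ker ∂_2 − rank ∂_3 = (10 − 6) − 4 = 0, and the invariant factors of ∂_3 are all 1, so H_2 = 0.

(K is a triangulation of the 3-sphere S^3.)

H_2 = 0.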